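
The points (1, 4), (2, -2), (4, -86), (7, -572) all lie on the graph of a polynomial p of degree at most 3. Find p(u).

Using the Lagrange interpolation formula with nodes 1, 2, 4, 7:
  L_0(u) = (u - 2)(u - 4)(u - 7) / -18
  L_1(u) = (u - 1)(u - 4)(u - 7) / 10
  L_2(u) = (u - 1)(u - 2)(u - 7) / -18
  L_3(u) = (u - 1)(u - 2)(u - 4) / 90
Then p(u) = 4·L_0(u) - 2·L_1(u) - 86·L_2(u) - 572·L_3(u).
Expanding and collecting terms gives p(u) = -2u^3 + 2u^2 + 2u + 2.
Check: p(1) = 4. ✓

p(u) = -2u^3 + 2u^2 + 2u + 2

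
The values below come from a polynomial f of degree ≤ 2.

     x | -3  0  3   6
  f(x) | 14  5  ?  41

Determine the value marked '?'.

The 3 known points determine the degree-2 polynomial uniquely.
Write f(x) = ax^2 + bx + c. Substituting each data point gives a linear system:
  9a - 3b + c = 14
  c = 5
  36a + 6b + c = 41
Solving the system yields a = 1, b = 0, c = 5.
So f(x) = x² + 5.
Then f(3) = 14.

14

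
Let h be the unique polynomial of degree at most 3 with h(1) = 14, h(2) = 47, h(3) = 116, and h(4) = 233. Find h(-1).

8

Write h(n) = an^3 + bn^2 + cn + d. Substituting each data point gives a linear system:
  a + b + c + d = 14
  8a + 4b + 2c + d = 47
  27a + 9b + 3c + d = 116
  64a + 16b + 4c + d = 233
Solving the system yields a = 2, b = 6, c = 1, d = 5.
So h(n) = 2n^3 + 6n^2 + n + 5.
Then h(-1) = 8.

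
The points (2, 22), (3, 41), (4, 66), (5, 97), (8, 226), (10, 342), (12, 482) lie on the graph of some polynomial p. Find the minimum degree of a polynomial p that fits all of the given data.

2

Divided differences on the nodes 2, 3, 4, 5, 8, 10, 12:
  order 0: 22  41  66  97  226  342  482
  order 1: 19  25  31  43  58  70
  order 2: 3  3  3  3  3
  order 3: 0  0  0  0
  order 4: 0  0  0
  order 5: 0  0
  order 6: 0
The order-2 divided differences are all 3 (nonzero) and every higher order vanishes, so the data lies on a polynomial of degree exactly 2.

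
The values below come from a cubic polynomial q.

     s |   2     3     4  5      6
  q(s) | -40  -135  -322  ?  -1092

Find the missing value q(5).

On equispaced nodes a degree-3 polynomial has vanishing fourth forward difference, so
  q(2) - 4·q(3) + 6·q(4) - 4·q(5) + q(6) = 0.
Substituting the known values and solving for q(5):
  -4·q(5) = 2524
  q(5) = -631.

-631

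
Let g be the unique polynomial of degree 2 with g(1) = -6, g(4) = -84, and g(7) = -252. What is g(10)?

Forward differences of the values at n = 1, 4, 7:
  g  : -6  -84  -252
  Δ  : -78  -168
  Δ^2: -90
The second differences are constant, confirming degree 2.
Interpolating (Newton forward form) and evaluating at n = 10 gives g(10) = -510.

-510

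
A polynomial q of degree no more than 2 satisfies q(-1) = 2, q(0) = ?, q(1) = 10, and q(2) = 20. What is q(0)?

4

The 3 known points determine the degree-2 polynomial uniquely.
Write q(t) = at^2 + bt + c. Substituting each data point gives a linear system:
  a - b + c = 2
  a + b + c = 10
  4a + 2b + c = 20
Solving the system yields a = 2, b = 4, c = 4.
So q(t) = 2t^2 + 4t + 4.
Then q(0) = 4.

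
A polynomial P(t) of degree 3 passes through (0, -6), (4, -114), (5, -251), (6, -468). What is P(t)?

P(t) = -3t^3 + 5t^2 + t - 6

Using the Lagrange interpolation formula with nodes 0, 4, 5, 6:
  L_0(t) = (t - 4)(t - 5)(t - 6) / -120
  L_1(t) = t(t - 5)(t - 6) / 8
  L_2(t) = t(t - 4)(t - 6) / -5
  L_3(t) = t(t - 4)(t - 5) / 12
Then P(t) = -6·L_0(t) - 114·L_1(t) - 251·L_2(t) - 468·L_3(t).
Expanding and collecting terms gives P(t) = -3t^3 + 5t^2 + t - 6.
Check: P(5) = -251. ✓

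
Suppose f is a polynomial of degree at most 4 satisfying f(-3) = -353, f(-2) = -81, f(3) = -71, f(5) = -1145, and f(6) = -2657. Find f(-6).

Write f(u) = au^4 + bu^3 + cu^2 + du + e. Substituting each data point gives a linear system:
  81a - 27b + 9c - 3d + e = -353
  16a - 8b + 4c - 2d + e = -81
  81a + 27b + 9c + 3d + e = -71
  625a + 125b + 25c + 5d + e = -1145
  1296a + 216b + 36c + 6d + e = -2657
Solving the system yields a = -3, b = 5, c = 4, d = 2, e = -5.
So f(u) = -3u⁴ + 5u³ + 4u² + 2u - 5.
Then f(-6) = -4841.

-4841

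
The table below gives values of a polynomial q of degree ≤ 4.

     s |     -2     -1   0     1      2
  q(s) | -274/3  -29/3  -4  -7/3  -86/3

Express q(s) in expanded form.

Write q(s) = as^4 + bs^3 + cs^2 + ds + e. Substituting each data point gives a linear system:
  16a - 8b + 4c - 2d + e = -274/3
  a - b + c - d + e = -29/3
  e = -4
  a + b + c + d + e = -7/3
  16a + 8b + 4c + 2d + e = -86/3
Solving the system yields a = -4, b = 4, c = 2, d = -1/3, e = -4.
So q(s) = -4s^4 + 4s^3 + 2s^2 - (1/3)s - 4.
Check: q(-2) = -274/3. ✓

q(s) = -4s^4 + 4s^3 + 2s^2 - (1/3)s - 4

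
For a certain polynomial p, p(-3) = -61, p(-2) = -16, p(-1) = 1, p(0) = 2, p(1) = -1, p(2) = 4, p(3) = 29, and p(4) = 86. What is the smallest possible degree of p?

3

Forward differences of the values at n = -3, -2, -1, 0, 1, 2, 3, 4:
  p  : -61  -16  1  2  -1  4  29  86
  Δ  : 45  17  1  -3  5  25  57
  Δ^2: -28  -16  -4  8  20  32
  Δ^3: 12  12  12  12  12
  Δ^4: 0  0  0  0
  Δ^5: 0  0  0
  Δ^6: 0  0
  Δ^7: 0
The third differences are constant (12) and nonzero, while all higher differences vanish, so the minimal degree is 3.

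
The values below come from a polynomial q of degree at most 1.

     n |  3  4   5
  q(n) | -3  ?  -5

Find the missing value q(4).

The 2 known points determine the degree-1 polynomial uniquely.
Write q(n) = an + b. Substituting each data point gives a linear system:
  3a + b = -3
  5a + b = -5
Solving the system yields a = -1, b = 0.
So q(n) = -n.
Then q(4) = -4.

-4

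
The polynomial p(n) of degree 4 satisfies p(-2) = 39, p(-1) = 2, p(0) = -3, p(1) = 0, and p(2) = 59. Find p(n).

p(n) = 3n^4 + 2n^3 + n^2 - 3n - 3

Write p(n) = an^4 + bn^3 + cn^2 + dn + e. Substituting each data point gives a linear system:
  16a - 8b + 4c - 2d + e = 39
  a - b + c - d + e = 2
  e = -3
  a + b + c + d + e = 0
  16a + 8b + 4c + 2d + e = 59
Solving the system yields a = 3, b = 2, c = 1, d = -3, e = -3.
So p(n) = 3n^4 + 2n^3 + n^2 - 3n - 3.
Check: p(-2) = 39. ✓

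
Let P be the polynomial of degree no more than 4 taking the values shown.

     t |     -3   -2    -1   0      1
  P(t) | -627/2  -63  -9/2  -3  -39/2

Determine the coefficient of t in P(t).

Write P(t) = at^4 + bt^3 + ct^2 + dt + e. Substituting each data point gives a linear system:
  81a - 27b + 9c - 3d + e = -627/2
  16a - 8b + 4c - 2d + e = -63
  a - b + c - d + e = -9/2
  e = -3
  a + b + c + d + e = -39/2
Solving the system yields a = -4, b = -3/2, c = -5, d = -6, e = -3.
So P(t) = -4t⁴ - (3/2)t³ - 5t² - 6t - 3.
The coefficient of t is -6.

-6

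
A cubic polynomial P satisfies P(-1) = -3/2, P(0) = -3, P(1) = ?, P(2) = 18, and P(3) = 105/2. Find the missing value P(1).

On equispaced nodes a degree-3 polynomial has vanishing fourth forward difference, so
  P(-1) - 4·P(0) + 6·P(1) - 4·P(2) + P(3) = 0.
Substituting the known values and solving for P(1):
  6·P(1) = 9
  P(1) = 3/2.

3/2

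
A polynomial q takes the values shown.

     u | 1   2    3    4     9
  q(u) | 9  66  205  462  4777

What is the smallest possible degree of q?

Divided differences on the nodes 1, 2, 3, 4, 9:
  order 0: 9  66  205  462  4777
  order 1: 57  139  257  863
  order 2: 41  59  101
  order 3: 6  6
  order 4: 0
The order-3 divided differences are all 6 (nonzero) and every higher order vanishes, so the data lies on a polynomial of degree exactly 3.

3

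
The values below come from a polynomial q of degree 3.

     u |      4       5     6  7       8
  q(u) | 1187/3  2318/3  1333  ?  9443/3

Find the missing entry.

On equispaced nodes a degree-3 polynomial has vanishing fourth forward difference, so
  q(4) - 4·q(5) + 6·q(6) - 4·q(7) + q(8) = 0.
Substituting the known values and solving for q(7):
  -4·q(7) = -25352/3
  q(7) = 6338/3.

6338/3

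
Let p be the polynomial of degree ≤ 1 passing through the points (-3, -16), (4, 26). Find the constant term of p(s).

Write p(s) = as + b. Substituting each data point gives a linear system:
  -3a + b = -16
  4a + b = 26
Solving the system yields a = 6, b = 2.
So p(s) = 6s + 2.
The constant term is 2.

2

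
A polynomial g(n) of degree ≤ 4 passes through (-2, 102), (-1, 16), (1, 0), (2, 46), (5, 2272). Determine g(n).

Write g(n) = an^4 + bn^3 + cn^2 + dn + e. Substituting each data point gives a linear system:
  16a - 8b + 4c - 2d + e = 102
  a - b + c - d + e = 16
  a + b + c + d + e = 0
  16a + 8b + 4c + 2d + e = 46
  625a + 125b + 25c + 5d + e = 2272
Solving the system yields a = 4, b = -2, c = 2, d = -6, e = 2.
So g(n) = 4n⁴ - 2n³ + 2n² - 6n + 2.
Check: g(-1) = 16. ✓

g(n) = 4n^4 - 2n^3 + 2n^2 - 6n + 2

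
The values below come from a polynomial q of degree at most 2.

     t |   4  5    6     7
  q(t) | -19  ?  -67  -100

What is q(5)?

-40

The 3 known points determine the degree-2 polynomial uniquely.
Write q(t) = at^2 + bt + c. Substituting each data point gives a linear system:
  16a + 4b + c = -19
  36a + 6b + c = -67
  49a + 7b + c = -100
Solving the system yields a = -3, b = 6, c = 5.
So q(t) = -3t^2 + 6t + 5.
Then q(5) = -40.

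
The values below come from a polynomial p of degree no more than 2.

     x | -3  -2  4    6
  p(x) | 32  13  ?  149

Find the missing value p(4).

The 3 known points determine the degree-2 polynomial uniquely.
Write p(x) = ax^2 + bx + c. Substituting each data point gives a linear system:
  9a - 3b + c = 32
  4a - 2b + c = 13
  36a + 6b + c = 149
Solving the system yields a = 4, b = 1, c = -1.
So p(x) = 4x^2 + x - 1.
Then p(4) = 67.

67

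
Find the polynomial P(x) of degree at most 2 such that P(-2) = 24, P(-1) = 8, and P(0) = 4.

Write P(x) = ax^2 + bx + c. Substituting each data point gives a linear system:
  4a - 2b + c = 24
  a - b + c = 8
  c = 4
Solving the system yields a = 6, b = 2, c = 4.
So P(x) = 6x^2 + 2x + 4.
Check: P(-1) = 8. ✓

P(x) = 6x^2 + 2x + 4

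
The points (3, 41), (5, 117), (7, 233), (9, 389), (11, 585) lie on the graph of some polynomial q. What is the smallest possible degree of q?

2

Forward differences of the values at s = 3, 5, 7, 9, 11:
  q  : 41  117  233  389  585
  Δ  : 76  116  156  196
  Δ^2: 40  40  40
  Δ^3: 0  0
  Δ^4: 0
The second differences are constant (40) and nonzero, while all higher differences vanish, so the minimal degree is 2.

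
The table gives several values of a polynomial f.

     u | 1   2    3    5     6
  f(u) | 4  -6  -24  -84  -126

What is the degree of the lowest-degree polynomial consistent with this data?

Divided differences on the nodes 1, 2, 3, 5, 6:
  order 0: 4  -6  -24  -84  -126
  order 1: -10  -18  -30  -42
  order 2: -4  -4  -4
  order 3: 0  0
  order 4: 0
The order-2 divided differences are all -4 (nonzero) and every higher order vanishes, so the data lies on a polynomial of degree exactly 2.

2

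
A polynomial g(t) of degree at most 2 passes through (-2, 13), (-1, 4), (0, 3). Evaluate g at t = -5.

Write g(t) = at^2 + bt + c. Substituting each data point gives a linear system:
  4a - 2b + c = 13
  a - b + c = 4
  c = 3
Solving the system yields a = 4, b = 3, c = 3.
So g(t) = 4t^2 + 3t + 3.
Then g(-5) = 88.

88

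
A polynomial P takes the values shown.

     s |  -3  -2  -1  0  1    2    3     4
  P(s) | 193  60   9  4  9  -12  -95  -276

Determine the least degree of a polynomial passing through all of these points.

Forward differences of the values at s = -3, -2, -1, 0, 1, 2, 3, 4:
  P  : 193  60  9  4  9  -12  -95  -276
  Δ  : -133  -51  -5  5  -21  -83  -181
  Δ^2: 82  46  10  -26  -62  -98
  Δ^3: -36  -36  -36  -36  -36
  Δ^4: 0  0  0  0
  Δ^5: 0  0  0
  Δ^6: 0  0
  Δ^7: 0
The third differences are constant (-36) and nonzero, while all higher differences vanish, so the minimal degree is 3.

3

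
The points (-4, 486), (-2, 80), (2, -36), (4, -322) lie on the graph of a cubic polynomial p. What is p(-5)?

Using the Lagrange interpolation formula with nodes -4, -2, 2, 4:
  L_0(s) = (s + 2)(s - 2)(s - 4) / -96
  L_1(s) = (s + 4)(s - 2)(s - 4) / 48
  L_2(s) = (s + 4)(s + 2)(s - 4) / -48
  L_3(s) = (s + 4)(s + 2)(s - 2) / 96
Then p(s) = 486·L_0(s) + 80·L_1(s) - 36·L_2(s) - 322·L_3(s).
Expanding and collecting terms gives p(s) = -6s³ + 5s² - 5s + 2.
Evaluating at s = -5: p(-5) = 902.

902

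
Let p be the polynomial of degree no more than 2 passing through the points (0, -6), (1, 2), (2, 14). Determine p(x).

Using the Lagrange interpolation formula with nodes 0, 1, 2:
  L_0(x) = (x - 1)(x - 2) / 2
  L_1(x) = x(x - 2) / -1
  L_2(x) = x(x - 1) / 2
Then p(x) = -6·L_0(x) + 2·L_1(x) + 14·L_2(x).
Expanding and collecting terms gives p(x) = 2x^2 + 6x - 6.
Check: p(2) = 14. ✓

p(x) = 2x^2 + 6x - 6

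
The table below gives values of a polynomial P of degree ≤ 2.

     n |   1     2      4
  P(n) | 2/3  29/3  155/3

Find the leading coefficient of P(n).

Write P(n) = an^2 + bn + c. Substituting each data point gives a linear system:
  a + b + c = 2/3
  4a + 2b + c = 29/3
  16a + 4b + c = 155/3
Solving the system yields a = 4, b = -3, c = -1/3.
So P(n) = 4n² - 3n - 1/3.
The leading coefficient is 4.

4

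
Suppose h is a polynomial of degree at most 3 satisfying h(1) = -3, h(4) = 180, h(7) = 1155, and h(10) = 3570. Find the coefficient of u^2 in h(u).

Write h(u) = au^3 + bu^2 + cu + d. Substituting each data point gives a linear system:
  a + b + c + d = -3
  64a + 16b + 4c + d = 180
  343a + 49b + 7c + d = 1155
  1000a + 100b + 10c + d = 3570
Solving the system yields a = 4, b = -4, c = -3, d = 0.
So h(u) = 4u³ - 4u² - 3u.
The coefficient of u^2 is -4.

-4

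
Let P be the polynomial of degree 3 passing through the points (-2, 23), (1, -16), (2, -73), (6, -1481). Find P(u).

Write P(u) = au^3 + bu^2 + cu + d. Substituting each data point gives a linear system:
  -8a + 4b - 2c + d = 23
  a + b + c + d = -16
  8a + 4b + 2c + d = -73
  216a + 36b + 6c + d = -1481
Solving the system yields a = -6, b = -5, c = 0, d = -5.
So P(u) = -6u³ - 5u² - 5.
Check: P(1) = -16. ✓

P(u) = -6u^3 - 5u^2 - 5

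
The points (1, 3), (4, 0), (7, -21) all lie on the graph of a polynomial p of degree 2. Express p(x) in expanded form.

p(x) = -x^2 + 4x

Using the Lagrange interpolation formula with nodes 1, 4, 7:
  L_0(x) = (x - 4)(x - 7) / 18
  L_1(x) = (x - 1)(x - 7) / -9
  L_2(x) = (x - 1)(x - 4) / 18
Then p(x) = 3·L_0(x) + 0·L_1(x) - 21·L_2(x).
Expanding and collecting terms gives p(x) = -x² + 4x.
Check: p(4) = 0. ✓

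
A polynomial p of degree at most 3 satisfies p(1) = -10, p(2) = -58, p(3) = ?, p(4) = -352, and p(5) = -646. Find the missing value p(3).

-164

The 4 known points determine the degree-3 polynomial uniquely.
Write p(s) = as^3 + bs^2 + cs + d. Substituting each data point gives a linear system:
  a + b + c + d = -10
  8a + 4b + 2c + d = -58
  64a + 16b + 4c + d = -352
  125a + 25b + 5c + d = -646
Solving the system yields a = -4, b = -5, c = -5, d = 4.
So p(s) = -4s³ - 5s² - 5s + 4.
Then p(3) = -164.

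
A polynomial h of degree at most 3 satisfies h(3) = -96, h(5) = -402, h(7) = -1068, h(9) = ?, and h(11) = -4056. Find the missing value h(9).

-2238

On equispaced nodes a degree-3 polynomial has vanishing fourth forward difference, so
  h(3) - 4·h(5) + 6·h(7) - 4·h(9) + h(11) = 0.
Substituting the known values and solving for h(9):
  -4·h(9) = 8952
  h(9) = -2238.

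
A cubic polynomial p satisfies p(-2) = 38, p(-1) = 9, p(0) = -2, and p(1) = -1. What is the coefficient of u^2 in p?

6

Write p(u) = au^3 + bu^2 + cu + d. Substituting each data point gives a linear system:
  -8a + 4b - 2c + d = 38
  -a + b - c + d = 9
  d = -2
  a + b + c + d = -1
Solving the system yields a = -1, b = 6, c = -4, d = -2.
So p(u) = -u³ + 6u² - 4u - 2.
The coefficient of u^2 is 6.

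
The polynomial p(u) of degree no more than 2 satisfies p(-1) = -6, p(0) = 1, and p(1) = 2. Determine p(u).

Using the Lagrange interpolation formula with nodes -1, 0, 1:
  L_0(u) = u(u - 1) / 2
  L_1(u) = (u + 1)(u - 1) / -1
  L_2(u) = (u + 1)u / 2
Then p(u) = -6·L_0(u) + 1·L_1(u) + 2·L_2(u).
Expanding and collecting terms gives p(u) = -3u² + 4u + 1.
Check: p(0) = 1. ✓

p(u) = -3u^2 + 4u + 1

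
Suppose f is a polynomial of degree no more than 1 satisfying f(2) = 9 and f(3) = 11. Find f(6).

17

Write f(u) = au + b. Substituting each data point gives a linear system:
  2a + b = 9
  3a + b = 11
Solving the system yields a = 2, b = 5.
So f(u) = 2u + 5.
Then f(6) = 17.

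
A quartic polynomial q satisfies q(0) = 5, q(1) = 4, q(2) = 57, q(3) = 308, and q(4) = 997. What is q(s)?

q(s) = 4s^4 - s^2 - 4s + 5

Write q(s) = as^4 + bs^3 + cs^2 + ds + e. Substituting each data point gives a linear system:
  e = 5
  a + b + c + d + e = 4
  16a + 8b + 4c + 2d + e = 57
  81a + 27b + 9c + 3d + e = 308
  256a + 64b + 16c + 4d + e = 997
Solving the system yields a = 4, b = 0, c = -1, d = -4, e = 5.
So q(s) = 4s^4 - s^2 - 4s + 5.
Check: q(4) = 997. ✓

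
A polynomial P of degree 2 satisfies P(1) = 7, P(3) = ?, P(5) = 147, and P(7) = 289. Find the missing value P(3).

53

The 3 known points determine the degree-2 polynomial uniquely.
Write P(t) = at^2 + bt + c. Substituting each data point gives a linear system:
  a + b + c = 7
  25a + 5b + c = 147
  49a + 7b + c = 289
Solving the system yields a = 6, b = -1, c = 2.
So P(t) = 6t^2 - t + 2.
Then P(3) = 53.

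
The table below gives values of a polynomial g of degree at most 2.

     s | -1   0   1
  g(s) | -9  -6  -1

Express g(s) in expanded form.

g(s) = s^2 + 4s - 6

Using the Lagrange interpolation formula with nodes -1, 0, 1:
  L_0(s) = s(s - 1) / 2
  L_1(s) = (s + 1)(s - 1) / -1
  L_2(s) = (s + 1)s / 2
Then g(s) = -9·L_0(s) - 6·L_1(s) - 1·L_2(s).
Expanding and collecting terms gives g(s) = s^2 + 4s - 6.
Check: g(-1) = -9. ✓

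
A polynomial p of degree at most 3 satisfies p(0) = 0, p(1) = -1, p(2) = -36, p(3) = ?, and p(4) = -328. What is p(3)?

-135

On equispaced nodes a degree-3 polynomial has vanishing fourth forward difference, so
  p(0) - 4·p(1) + 6·p(2) - 4·p(3) + p(4) = 0.
Substituting the known values and solving for p(3):
  -4·p(3) = 540
  p(3) = -135.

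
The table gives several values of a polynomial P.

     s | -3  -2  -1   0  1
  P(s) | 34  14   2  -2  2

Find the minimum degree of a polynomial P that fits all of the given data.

2

Forward differences of the values at s = -3, -2, -1, 0, 1:
  P  : 34  14  2  -2  2
  Δ  : -20  -12  -4  4
  Δ^2: 8  8  8
  Δ^3: 0  0
  Δ^4: 0
The second differences are constant (8) and nonzero, while all higher differences vanish, so the minimal degree is 2.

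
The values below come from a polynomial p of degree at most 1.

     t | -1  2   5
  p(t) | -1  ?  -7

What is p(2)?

On equispaced nodes a degree-1 polynomial has vanishing second forward difference, so
  p(-1) - 2·p(2) + p(5) = 0.
Substituting the known values and solving for p(2):
  -2·p(2) = 8
  p(2) = -4.

-4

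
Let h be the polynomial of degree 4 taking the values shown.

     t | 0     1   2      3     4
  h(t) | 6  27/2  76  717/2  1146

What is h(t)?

Using the Lagrange interpolation formula with nodes 0, 1, 2, 3, 4:
  L_0(t) = (t - 1)(t - 2)(t - 3)(t - 4) / 24
  L_1(t) = t(t - 2)(t - 3)(t - 4) / -6
  L_2(t) = t(t - 1)(t - 3)(t - 4) / 4
  L_3(t) = t(t - 1)(t - 2)(t - 4) / -6
  L_4(t) = t(t - 1)(t - 2)(t - 3) / 24
Then h(t) = 6·L_0(t) + 27/2·L_1(t) + 76·L_2(t) + 717/2·L_3(t) + 1146·L_4(t).
Expanding and collecting terms gives h(t) = 5t⁴ - (5/2)t³ + 5t + 6.
Check: h(3) = 717/2. ✓

h(t) = 5t^4 - (5/2)t^3 + 5t + 6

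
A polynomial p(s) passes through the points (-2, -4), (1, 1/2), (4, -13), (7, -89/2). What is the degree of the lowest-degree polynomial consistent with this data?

2

Forward differences of the values at s = -2, 1, 4, 7:
  p  : -4  1/2  -13  -89/2
  Δ  : 9/2  -27/2  -63/2
  Δ^2: -18  -18
  Δ^3: 0
The second differences are constant (-18) and nonzero, while all higher differences vanish, so the minimal degree is 2.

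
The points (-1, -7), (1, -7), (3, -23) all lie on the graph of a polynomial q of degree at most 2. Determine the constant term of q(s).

-5

Write q(s) = as^2 + bs + c. Substituting each data point gives a linear system:
  a - b + c = -7
  a + b + c = -7
  9a + 3b + c = -23
Solving the system yields a = -2, b = 0, c = -5.
So q(s) = -2s^2 - 5.
The constant term is -5.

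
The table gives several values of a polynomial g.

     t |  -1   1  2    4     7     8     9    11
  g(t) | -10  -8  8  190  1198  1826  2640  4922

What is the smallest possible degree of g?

Divided differences on the nodes -1, 1, 2, 4, 7, 8, 9, 11:
  order 0: -10  -8  8  190  1198  1826  2640  4922
  order 1: 1  16  91  336  628  814  1141
  order 2: 5  25  49  73  93  109
  order 3: 4  4  4  4  4
  order 4: 0  0  0  0
  order 5: 0  0  0
  order 6: 0  0
  order 7: 0
The order-3 divided differences are all 4 (nonzero) and every higher order vanishes, so the data lies on a polynomial of degree exactly 3.

3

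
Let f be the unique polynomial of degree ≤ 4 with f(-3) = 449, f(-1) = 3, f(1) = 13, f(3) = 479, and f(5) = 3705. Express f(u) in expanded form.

Write f(u) = au^4 + bu^3 + cu^2 + du + e. Substituting each data point gives a linear system:
  81a - 27b + 9c - 3d + e = 449
  a - b + c - d + e = 3
  a + b + c + d + e = 13
  81a + 27b + 9c + 3d + e = 479
  625a + 125b + 25c + 5d + e = 3705
Solving the system yields a = 6, b = 0, c = -3, d = 5, e = 5.
So f(u) = 6u⁴ - 3u² + 5u + 5.
Check: f(-1) = 3. ✓

f(u) = 6u^4 - 3u^2 + 5u + 5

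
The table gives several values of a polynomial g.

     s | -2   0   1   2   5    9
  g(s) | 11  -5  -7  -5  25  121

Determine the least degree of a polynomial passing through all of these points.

Divided differences on the nodes -2, 0, 1, 2, 5, 9:
  order 0: 11  -5  -7  -5  25  121
  order 1: -8  -2  2  10  24
  order 2: 2  2  2  2
  order 3: 0  0  0
  order 4: 0  0
  order 5: 0
The order-2 divided differences are all 2 (nonzero) and every higher order vanishes, so the data lies on a polynomial of degree exactly 2.

2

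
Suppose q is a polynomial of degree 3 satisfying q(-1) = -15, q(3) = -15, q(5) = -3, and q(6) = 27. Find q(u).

q(u) = u^3 - 6u^2 + 5u - 3

Write q(u) = au^3 + bu^2 + cu + d. Substituting each data point gives a linear system:
  -a + b - c + d = -15
  27a + 9b + 3c + d = -15
  125a + 25b + 5c + d = -3
  216a + 36b + 6c + d = 27
Solving the system yields a = 1, b = -6, c = 5, d = -3.
So q(u) = u^3 - 6u^2 + 5u - 3.
Check: q(-1) = -15. ✓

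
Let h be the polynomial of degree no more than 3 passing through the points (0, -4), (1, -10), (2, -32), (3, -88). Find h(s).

Write h(s) = as^3 + bs^2 + cs + d. Substituting each data point gives a linear system:
  d = -4
  a + b + c + d = -10
  8a + 4b + 2c + d = -32
  27a + 9b + 3c + d = -88
Solving the system yields a = -3, b = 1, c = -4, d = -4.
So h(s) = -3s³ + s² - 4s - 4.
Check: h(1) = -10. ✓

h(s) = -3s^3 + s^2 - 4s - 4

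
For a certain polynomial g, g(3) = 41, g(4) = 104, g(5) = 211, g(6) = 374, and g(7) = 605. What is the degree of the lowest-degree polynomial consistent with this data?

3

Forward differences of the values at u = 3, 4, 5, 6, 7:
  g  : 41  104  211  374  605
  Δ  : 63  107  163  231
  Δ^2: 44  56  68
  Δ^3: 12  12
  Δ^4: 0
The third differences are constant (12) and nonzero, while all higher differences vanish, so the minimal degree is 3.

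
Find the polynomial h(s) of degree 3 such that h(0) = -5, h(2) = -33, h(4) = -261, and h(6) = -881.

Write h(s) = as^3 + bs^2 + cs + d. Substituting each data point gives a linear system:
  d = -5
  8a + 4b + 2c + d = -33
  64a + 16b + 4c + d = -261
  216a + 36b + 6c + d = -881
Solving the system yields a = -4, b = -1, c = 4, d = -5.
So h(s) = -4s^3 - s^2 + 4s - 5.
Check: h(2) = -33. ✓

h(s) = -4s^3 - s^2 + 4s - 5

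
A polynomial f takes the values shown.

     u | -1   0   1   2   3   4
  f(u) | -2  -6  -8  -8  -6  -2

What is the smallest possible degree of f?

Forward differences of the values at u = -1, 0, 1, 2, 3, 4:
  f  : -2  -6  -8  -8  -6  -2
  Δ  : -4  -2  0  2  4
  Δ^2: 2  2  2  2
  Δ^3: 0  0  0
  Δ^4: 0  0
  Δ^5: 0
The second differences are constant (2) and nonzero, while all higher differences vanish, so the minimal degree is 2.

2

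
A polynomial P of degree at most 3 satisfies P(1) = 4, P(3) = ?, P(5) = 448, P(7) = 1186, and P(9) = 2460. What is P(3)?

On equispaced nodes a degree-3 polynomial has vanishing fourth forward difference, so
  P(1) - 4·P(3) + 6·P(5) - 4·P(7) + P(9) = 0.
Substituting the known values and solving for P(3):
  -4·P(3) = -408
  P(3) = 102.

102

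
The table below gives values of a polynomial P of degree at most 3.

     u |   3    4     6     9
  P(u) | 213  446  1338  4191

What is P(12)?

Write P(u) = au^3 + bu^2 + cu + d. Substituting each data point gives a linear system:
  27a + 9b + 3c + d = 213
  64a + 16b + 4c + d = 446
  216a + 36b + 6c + d = 1338
  729a + 81b + 9c + d = 4191
Solving the system yields a = 5, b = 6, c = 6, d = 6.
So P(u) = 5u^3 + 6u^2 + 6u + 6.
Then P(12) = 9582.

9582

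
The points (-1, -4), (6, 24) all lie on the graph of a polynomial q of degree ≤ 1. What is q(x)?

q(x) = 4x

Using the Lagrange interpolation formula with nodes -1, 6:
  L_0(x) = (x - 6) / -7
  L_1(x) = (x + 1) / 7
Then q(x) = -4·L_0(x) + 24·L_1(x).
Expanding and collecting terms gives q(x) = 4x.
Check: q(6) = 24. ✓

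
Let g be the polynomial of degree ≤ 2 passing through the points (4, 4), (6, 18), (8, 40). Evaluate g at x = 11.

88

Forward differences of the values at x = 4, 6, 8:
  g  : 4  18  40
  Δ  : 14  22
  Δ^2: 8
The second differences are constant, confirming degree 2.
Interpolating (Newton forward form) and evaluating at x = 11 gives g(11) = 88.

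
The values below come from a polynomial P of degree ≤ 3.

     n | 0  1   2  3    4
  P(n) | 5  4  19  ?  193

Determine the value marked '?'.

The 4 known points determine the degree-3 polynomial uniquely.
Write P(n) = an^3 + bn^2 + cn + d. Substituting each data point gives a linear system:
  d = 5
  a + b + c + d = 4
  8a + 4b + 2c + d = 19
  64a + 16b + 4c + d = 193
Solving the system yields a = 4, b = -4, c = -1, d = 5.
So P(n) = 4n^3 - 4n^2 - n + 5.
Then P(3) = 74.

74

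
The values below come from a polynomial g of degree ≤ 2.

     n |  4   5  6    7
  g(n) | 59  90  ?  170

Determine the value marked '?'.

127

On equispaced nodes a degree-2 polynomial has vanishing third forward difference, so
  - g(4) + 3·g(5) - 3·g(6) + g(7) = 0.
Substituting the known values and solving for g(6):
  -3·g(6) = -381
  g(6) = 127.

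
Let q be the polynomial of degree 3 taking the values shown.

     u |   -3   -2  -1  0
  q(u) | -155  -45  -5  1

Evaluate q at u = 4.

Forward differences of the values at u = -3, -2, -1, 0:
  q  : -155  -45  -5  1
  Δ  : 110  40  6
  Δ^2: -70  -34
  Δ^3: 36
The third differences are constant, confirming degree 3.
Interpolating (Newton forward form) and evaluating at u = 4 gives q(4) = 405.

405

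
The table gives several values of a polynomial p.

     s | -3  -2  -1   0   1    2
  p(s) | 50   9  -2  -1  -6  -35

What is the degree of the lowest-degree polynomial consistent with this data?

Forward differences of the values at s = -3, -2, -1, 0, 1, 2:
  p  : 50  9  -2  -1  -6  -35
  Δ  : -41  -11  1  -5  -29
  Δ^2: 30  12  -6  -24
  Δ^3: -18  -18  -18
  Δ^4: 0  0
  Δ^5: 0
The third differences are constant (-18) and nonzero, while all higher differences vanish, so the minimal degree is 3.

3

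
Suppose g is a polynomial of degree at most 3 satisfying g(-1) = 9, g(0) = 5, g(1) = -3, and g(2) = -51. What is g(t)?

g(t) = -6t^3 - 2t^2 + 5

Write g(t) = at^3 + bt^2 + ct + d. Substituting each data point gives a linear system:
  -a + b - c + d = 9
  d = 5
  a + b + c + d = -3
  8a + 4b + 2c + d = -51
Solving the system yields a = -6, b = -2, c = 0, d = 5.
So g(t) = -6t^3 - 2t^2 + 5.
Check: g(1) = -3. ✓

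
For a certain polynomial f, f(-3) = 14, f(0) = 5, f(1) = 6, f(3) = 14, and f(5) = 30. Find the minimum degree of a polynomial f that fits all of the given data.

Divided differences on the nodes -3, 0, 1, 3, 5:
  order 0: 14  5  6  14  30
  order 1: -3  1  4  8
  order 2: 1  1  1
  order 3: 0  0
  order 4: 0
The order-2 divided differences are all 1 (nonzero) and every higher order vanishes, so the data lies on a polynomial of degree exactly 2.

2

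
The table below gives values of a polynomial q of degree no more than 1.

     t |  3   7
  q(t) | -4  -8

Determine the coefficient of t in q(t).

-1

Write q(t) = at + b. Substituting each data point gives a linear system:
  3a + b = -4
  7a + b = -8
Solving the system yields a = -1, b = -1.
So q(t) = -t - 1.
The leading coefficient is -1.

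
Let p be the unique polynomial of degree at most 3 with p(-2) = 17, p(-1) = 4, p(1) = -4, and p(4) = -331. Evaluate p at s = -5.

Using the Lagrange interpolation formula with nodes -2, -1, 1, 4:
  L_0(s) = (s + 1)(s - 1)(s - 4) / -18
  L_1(s) = (s + 2)(s - 1)(s - 4) / 10
  L_2(s) = (s + 2)(s + 1)(s - 4) / -18
  L_3(s) = (s + 2)(s + 1)(s - 1) / 90
Then p(s) = 17·L_0(s) + 4·L_1(s) - 4·L_2(s) - 331·L_3(s).
Expanding and collecting terms gives p(s) = -4s^3 - 5s^2 + 5.
Evaluating at s = -5: p(-5) = 380.

380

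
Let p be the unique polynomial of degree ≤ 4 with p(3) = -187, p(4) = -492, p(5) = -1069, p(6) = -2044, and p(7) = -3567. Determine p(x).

Write p(x) = ax^4 + bx^3 + cx^2 + dx + e. Substituting each data point gives a linear system:
  81a + 27b + 9c + 3d + e = -187
  256a + 64b + 16c + 4d + e = -492
  625a + 125b + 25c + 5d + e = -1069
  1296a + 216b + 36c + 6d + e = -2044
  2401a + 343b + 49c + 7d + e = -3567
Solving the system yields a = -1, b = -3, c = -3, d = 2, e = -4.
So p(x) = -x⁴ - 3x³ - 3x² + 2x - 4.
Check: p(4) = -492. ✓

p(x) = -x^4 - 3x^3 - 3x^2 + 2x - 4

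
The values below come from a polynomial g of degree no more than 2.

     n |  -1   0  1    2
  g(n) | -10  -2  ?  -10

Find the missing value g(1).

-2

The 3 known points determine the degree-2 polynomial uniquely.
Write g(n) = an^2 + bn + c. Substituting each data point gives a linear system:
  a - b + c = -10
  c = -2
  4a + 2b + c = -10
Solving the system yields a = -4, b = 4, c = -2.
So g(n) = -4n² + 4n - 2.
Then g(1) = -2.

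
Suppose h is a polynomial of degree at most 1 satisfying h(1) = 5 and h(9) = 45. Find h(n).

h(n) = 5n

Write h(n) = an + b. Substituting each data point gives a linear system:
  a + b = 5
  9a + b = 45
Solving the system yields a = 5, b = 0.
So h(n) = 5n.
Check: h(9) = 45. ✓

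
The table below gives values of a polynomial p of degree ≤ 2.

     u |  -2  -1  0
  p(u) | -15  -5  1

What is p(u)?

Using the Lagrange interpolation formula with nodes -2, -1, 0:
  L_0(u) = (u + 1)u / 2
  L_1(u) = (u + 2)u / -1
  L_2(u) = (u + 2)(u + 1) / 2
Then p(u) = -15·L_0(u) - 5·L_1(u) + 1·L_2(u).
Expanding and collecting terms gives p(u) = -2u² + 4u + 1.
Check: p(-1) = -5. ✓

p(u) = -2u^2 + 4u + 1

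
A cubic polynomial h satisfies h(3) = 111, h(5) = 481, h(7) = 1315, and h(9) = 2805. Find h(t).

h(t) = 4t^3 - 2t^2 + 5t + 6

Write h(t) = at^3 + bt^2 + ct + d. Substituting each data point gives a linear system:
  27a + 9b + 3c + d = 111
  125a + 25b + 5c + d = 481
  343a + 49b + 7c + d = 1315
  729a + 81b + 9c + d = 2805
Solving the system yields a = 4, b = -2, c = 5, d = 6.
So h(t) = 4t³ - 2t² + 5t + 6.
Check: h(5) = 481. ✓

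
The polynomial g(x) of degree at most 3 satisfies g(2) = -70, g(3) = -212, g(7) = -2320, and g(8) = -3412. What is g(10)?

-6526

Write g(x) = ax^3 + bx^2 + cx + d. Substituting each data point gives a linear system:
  8a + 4b + 2c + d = -70
  27a + 9b + 3c + d = -212
  343a + 49b + 7c + d = -2320
  512a + 64b + 8c + d = -3412
Solving the system yields a = -6, b = -5, c = -3, d = 4.
So g(x) = -6x^3 - 5x^2 - 3x + 4.
Then g(10) = -6526.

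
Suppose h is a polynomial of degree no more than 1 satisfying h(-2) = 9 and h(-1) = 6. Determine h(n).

h(n) = -3n + 3

Write h(n) = an + b. Substituting each data point gives a linear system:
  -2a + b = 9
  -a + b = 6
Solving the system yields a = -3, b = 3.
So h(n) = -3n + 3.
Check: h(-1) = 6. ✓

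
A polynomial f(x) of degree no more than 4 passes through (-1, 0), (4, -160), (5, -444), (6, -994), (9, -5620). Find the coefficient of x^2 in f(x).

Write f(x) = ax^4 + bx^3 + cx^2 + dx + e. Substituting each data point gives a linear system:
  a - b + c - d + e = 0
  256a + 64b + 16c + 4d + e = -160
  625a + 125b + 25c + 5d + e = -444
  1296a + 216b + 36c + 6d + e = -994
  6561a + 729b + 81c + 9d + e = -5620
Solving the system yields a = -1, b = 1, c = 3, d = -3, e = -4.
So f(x) = -x^4 + x^3 + 3x^2 - 3x - 4.
The coefficient of x^2 is 3.

3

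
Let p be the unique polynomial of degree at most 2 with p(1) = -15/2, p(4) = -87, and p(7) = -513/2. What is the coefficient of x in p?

Write p(x) = ax^2 + bx + c. Substituting each data point gives a linear system:
  a + b + c = -15/2
  16a + 4b + c = -87
  49a + 7b + c = -513/2
Solving the system yields a = -5, b = -3/2, c = -1.
So p(x) = -5x² - (3/2)x - 1.
The coefficient of x is -3/2.

-3/2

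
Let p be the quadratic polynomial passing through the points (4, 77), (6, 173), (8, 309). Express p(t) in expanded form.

p(t) = 5t^2 - 2t + 5

Write p(t) = at^2 + bt + c. Substituting each data point gives a linear system:
  16a + 4b + c = 77
  36a + 6b + c = 173
  64a + 8b + c = 309
Solving the system yields a = 5, b = -2, c = 5.
So p(t) = 5t^2 - 2t + 5.
Check: p(4) = 77. ✓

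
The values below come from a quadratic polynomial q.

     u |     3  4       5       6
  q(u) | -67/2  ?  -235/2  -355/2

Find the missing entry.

-139/2

On equispaced nodes a degree-2 polynomial has vanishing third forward difference, so
  - q(3) + 3·q(4) - 3·q(5) + q(6) = 0.
Substituting the known values and solving for q(4):
  3·q(4) = -417/2
  q(4) = -139/2.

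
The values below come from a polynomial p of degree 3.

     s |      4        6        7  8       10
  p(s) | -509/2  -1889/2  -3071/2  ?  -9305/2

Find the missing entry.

The 4 known points determine the degree-3 polynomial uniquely.
Write p(s) = as^3 + bs^2 + cs + d. Substituting each data point gives a linear system:
  64a + 16b + 4c + d = -509/2
  216a + 36b + 6c + d = -1889/2
  343a + 49b + 7c + d = -3071/2
  1000a + 100b + 10c + d = -9305/2
Solving the system yields a = -5, b = 3, c = 5, d = -5/2.
So p(s) = -5s^3 + 3s^2 + 5s - 5/2.
Then p(8) = -4661/2.

-4661/2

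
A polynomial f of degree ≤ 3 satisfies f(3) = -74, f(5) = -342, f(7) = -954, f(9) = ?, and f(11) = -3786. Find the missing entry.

-2054

The 4 known points determine the degree-3 polynomial uniquely.
Write f(s) = as^3 + bs^2 + cs + d. Substituting each data point gives a linear system:
  27a + 9b + 3c + d = -74
  125a + 25b + 5c + d = -342
  343a + 49b + 7c + d = -954
  1331a + 121b + 11c + d = -3786
Solving the system yields a = -3, b = 2, c = -3, d = -2.
So f(s) = -3s^3 + 2s^2 - 3s - 2.
Then f(9) = -2054.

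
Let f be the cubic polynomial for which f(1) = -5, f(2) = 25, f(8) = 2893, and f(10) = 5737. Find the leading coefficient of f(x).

6

Write f(x) = ax^3 + bx^2 + cx + d. Substituting each data point gives a linear system:
  a + b + c + d = -5
  8a + 4b + 2c + d = 25
  512a + 64b + 8c + d = 2893
  1000a + 100b + 10c + d = 5737
Solving the system yields a = 6, b = -2, c = -6, d = -3.
So f(x) = 6x^3 - 2x^2 - 6x - 3.
The leading coefficient is 6.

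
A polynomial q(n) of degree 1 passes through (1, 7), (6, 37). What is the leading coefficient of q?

6

Write q(n) = an + b. Substituting each data point gives a linear system:
  a + b = 7
  6a + b = 37
Solving the system yields a = 6, b = 1.
So q(n) = 6n + 1.
The leading coefficient is 6.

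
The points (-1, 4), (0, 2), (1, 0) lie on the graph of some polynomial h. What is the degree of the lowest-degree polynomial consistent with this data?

1

Forward differences of the values at u = -1, 0, 1:
  h  : 4  2  0
  Δ  : -2  -2
  Δ^2: 0
The first differences are constant (-2) and nonzero, while all higher differences vanish, so the minimal degree is 1.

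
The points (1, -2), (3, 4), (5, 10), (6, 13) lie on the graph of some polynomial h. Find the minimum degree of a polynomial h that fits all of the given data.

Divided differences on the nodes 1, 3, 5, 6:
  order 0: -2  4  10  13
  order 1: 3  3  3
  order 2: 0  0
  order 3: 0
The order-1 divided differences are all 3 (nonzero) and every higher order vanishes, so the data lies on a polynomial of degree exactly 1.

1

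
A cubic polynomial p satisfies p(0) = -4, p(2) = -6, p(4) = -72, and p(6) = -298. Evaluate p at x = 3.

Using the Lagrange interpolation formula with nodes 0, 2, 4, 6:
  L_0(x) = (x - 2)(x - 4)(x - 6) / -48
  L_1(x) = x(x - 4)(x - 6) / 16
  L_2(x) = x(x - 2)(x - 6) / -16
  L_3(x) = x(x - 2)(x - 4) / 48
Then p(x) = -4·L_0(x) - 6·L_1(x) - 72·L_2(x) - 298·L_3(x).
Expanding and collecting terms gives p(x) = -2x^3 + 4x^2 - x - 4.
Evaluating at x = 3: p(3) = -25.

-25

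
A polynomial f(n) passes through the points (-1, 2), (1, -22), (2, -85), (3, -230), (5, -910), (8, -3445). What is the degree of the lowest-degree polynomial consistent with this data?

3

Divided differences on the nodes -1, 1, 2, 3, 5, 8:
  order 0: 2  -22  -85  -230  -910  -3445
  order 1: -12  -63  -145  -340  -845
  order 2: -17  -41  -65  -101
  order 3: -6  -6  -6
  order 4: 0  0
  order 5: 0
The order-3 divided differences are all -6 (nonzero) and every higher order vanishes, so the data lies on a polynomial of degree exactly 3.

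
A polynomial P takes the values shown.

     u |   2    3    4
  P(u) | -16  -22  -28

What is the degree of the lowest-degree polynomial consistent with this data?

1

Forward differences of the values at u = 2, 3, 4:
  P  : -16  -22  -28
  Δ  : -6  -6
  Δ^2: 0
The first differences are constant (-6) and nonzero, while all higher differences vanish, so the minimal degree is 1.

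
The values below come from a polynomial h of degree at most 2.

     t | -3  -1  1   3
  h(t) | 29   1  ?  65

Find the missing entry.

13

The 3 known points determine the degree-2 polynomial uniquely.
Write h(t) = at^2 + bt + c. Substituting each data point gives a linear system:
  9a - 3b + c = 29
  a - b + c = 1
  9a + 3b + c = 65
Solving the system yields a = 5, b = 6, c = 2.
So h(t) = 5t^2 + 6t + 2.
Then h(1) = 13.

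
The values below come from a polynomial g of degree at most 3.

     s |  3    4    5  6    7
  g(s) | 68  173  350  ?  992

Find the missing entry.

617

The 4 known points determine the degree-3 polynomial uniquely.
Write g(s) = as^3 + bs^2 + cs + d. Substituting each data point gives a linear system:
  27a + 9b + 3c + d = 68
  64a + 16b + 4c + d = 173
  125a + 25b + 5c + d = 350
  343a + 49b + 7c + d = 992
Solving the system yields a = 3, b = 0, c = -6, d = 5.
So g(s) = 3s^3 - 6s + 5.
Then g(6) = 617.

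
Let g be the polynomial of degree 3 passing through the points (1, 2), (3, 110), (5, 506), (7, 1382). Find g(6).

Write g(n) = an^3 + bn^2 + cn + d. Substituting each data point gives a linear system:
  a + b + c + d = 2
  27a + 9b + 3c + d = 110
  125a + 25b + 5c + d = 506
  343a + 49b + 7c + d = 1382
Solving the system yields a = 4, b = 0, c = 2, d = -4.
So g(n) = 4n^3 + 2n - 4.
Then g(6) = 872.

872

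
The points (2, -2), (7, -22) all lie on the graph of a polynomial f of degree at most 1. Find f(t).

f(t) = -4t + 6

Using the Lagrange interpolation formula with nodes 2, 7:
  L_0(t) = (t - 7) / -5
  L_1(t) = (t - 2) / 5
Then f(t) = -2·L_0(t) - 22·L_1(t).
Expanding and collecting terms gives f(t) = -4t + 6.
Check: f(7) = -22. ✓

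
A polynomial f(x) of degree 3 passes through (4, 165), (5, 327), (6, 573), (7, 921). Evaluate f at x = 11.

Using the Lagrange interpolation formula with nodes 4, 5, 6, 7:
  L_0(x) = (x - 5)(x - 6)(x - 7) / -6
  L_1(x) = (x - 4)(x - 6)(x - 7) / 2
  L_2(x) = (x - 4)(x - 5)(x - 7) / -2
  L_3(x) = (x - 4)(x - 5)(x - 6) / 6
Then f(x) = 165·L_0(x) + 327·L_1(x) + 573·L_2(x) + 921·L_3(x).
Expanding and collecting terms gives f(x) = 3x^3 - 3x^2 + 6x - 3.
Evaluating at x = 11: f(11) = 3693.

3693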